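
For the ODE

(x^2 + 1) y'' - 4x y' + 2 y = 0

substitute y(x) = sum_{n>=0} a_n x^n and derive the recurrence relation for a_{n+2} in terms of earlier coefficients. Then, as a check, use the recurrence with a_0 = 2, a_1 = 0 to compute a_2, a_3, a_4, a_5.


Substitute y = sum_n a_n x^n.
(1 + 1 x^2) y'' contributes (n+2)(n+1) a_{n+2} + n(n-1) a_n at x^n.
-4 x y'(x) contributes -4 n a_n at x^n.
2 y(x) contributes 2 a_n at x^n.
Matching x^n: (n+2)(n+1) a_{n+2} + (n(n-1) - 4 n + 2) a_n = 0.
Thus a_{n+2} = (-n(n-1) + 4 n - 2) / ((n+1)(n+2)) * a_n.

Check with a_0 = 2, a_1 = 0 (apply the recurrence for n = 0, 1, 2, 3): a_0 = 2, a_1 = 0, a_2 = -2, a_3 = 0, a_4 = -2/3, a_5 = 0.

a_(n+2) = (-n(n-1) + 4 n - 2) / ((n+1)(n+2)) * a_n; check: a_0 = 2, a_1 = 0, a_2 = -2, a_3 = 0, a_4 = -2/3, a_5 = 0


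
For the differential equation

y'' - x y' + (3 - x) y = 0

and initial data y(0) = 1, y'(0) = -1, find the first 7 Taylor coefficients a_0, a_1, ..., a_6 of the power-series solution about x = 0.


Ansatz: y(x) = sum_{n>=0} a_n x^n, so y'(x) = sum_{n>=1} n a_n x^(n-1) and y''(x) = sum_{n>=2} n(n-1) a_n x^(n-2).
Substitute into P(x) y'' + Q(x) y' + R(x) y = 0 with P(x) = 1, Q(x) = -x, R(x) = 3 - x, and match powers of x.
Initial conditions: a_0 = 1, a_1 = -1.
Setting the coefficient of each power of x to zero and solving order by order (substituting the coefficients already found):
  x^0: 2 a_2 + 3 a_0 = 0  ->  2 a_2 = -3 a_0 = -3  ->  a_2 = -3/2
  x^1: 6 a_3 + 2 a_1 - a_0 = 0  ->  6 a_3 = -2 a_1 + a_0 = 3  ->  a_3 = 1/2
  x^2: 12 a_4 + a_2 - a_1 = 0  ->  12 a_4 = -a_2 + a_1 = 1/2  ->  a_4 = 1/24
  x^3: 20 a_5 - a_2 = 0  ->  20 a_5 = a_2 = -3/2  ->  a_5 = -3/40
  x^4: 30 a_6 - a_4 - a_3 = 0  ->  30 a_6 = a_4 + a_3 = 13/24  ->  a_6 = 13/720
Truncated series: y(x) = 1 - x - (3/2) x^2 + (1/2) x^3 + (1/24) x^4 - (3/40) x^5 + (13/720) x^6 + O(x^7).

a_0 = 1; a_1 = -1; a_2 = -3/2; a_3 = 1/2; a_4 = 1/24; a_5 = -3/40; a_6 = 13/720


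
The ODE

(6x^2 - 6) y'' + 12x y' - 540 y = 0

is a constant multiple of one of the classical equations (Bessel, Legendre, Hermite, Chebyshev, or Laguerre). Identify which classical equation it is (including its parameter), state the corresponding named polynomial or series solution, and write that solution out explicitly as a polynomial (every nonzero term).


All three coefficients share the factor -6; dividing through by -6 gives  (1 - x^2) y'' - 2x y' + 90 y = 0.
This matches the Legendre equation (1 - x^2) y'' - 2x y' + n(n+1) y = 0 (note the -2x y' term) with n(n+1) = 90, so n = 9; the polynomial solution is P_9(x).
With y = sum_k a_k x^k, matching x^k gives (k+2)(k+1) a_{k+2} = [k(k+1) - n(n+1)] a_k = (k - 9)(k + 10) a_k. The right side vanishes at k = 9, so the series with the parity of 9 terminates at degree 9.
Standard normalization (P_n(1) = 1): leading coefficient (2n)!/(2^n (n!)^2) = 6402373705728000/(512*131681894400) = 12155/128, so a_9 = 12155/128. Work downward with a_k = (k+1)(k+2) a_{k+2} / ((k - 9)(k + 10)):
  a_7 = (8)(9)(12155/128) / ((7 - 9)(7 + 10)) = (109395/16)/(-34) = -6435/32
  a_5 = (6)(7)(-6435/32) / ((5 - 9)(5 + 10)) = (-135135/16)/(-60) = 9009/64
  a_3 = (4)(5)(9009/64) / ((3 - 9)(3 + 10)) = (45045/16)/(-78) = -1155/32
  a_1 = (2)(3)(-1155/32) / ((1 - 9)(1 + 10)) = (-3465/16)/(-88) = 315/128
Hence P_9(x) = 12155 x^9/128 - 6435 x^7/32 + 9009 x^5/64 - 1155 x^3/32 + 315 x/128.

P_9(x); series = 12155 x^9/128 - 6435 x^7/32 + 9009 x^5/64 - 1155 x^3/32 + 315 x/128


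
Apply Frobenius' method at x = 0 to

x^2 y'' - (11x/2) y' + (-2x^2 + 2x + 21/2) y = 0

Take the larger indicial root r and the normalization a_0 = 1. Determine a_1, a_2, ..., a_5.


Write in Frobenius form y'' + (p(x)/x) y' + (q(x)/x^2) y = 0:
  p(x) = -11/2,  q(x) = -2x^2 + 2x + 21/2.
Indicial equation: r(r-1) + (-11/2) r + (21/2) = 0 -> roots r_1 = 7/2, r_2 = 3.
Take r = r_1 = 7/2. Let y(x) = x^r sum_{n>=0} a_n x^n with a_0 = 1.
Substitute y = x^r sum a_n x^n and match x^{r+n}. The recurrence is
  D(n) a_n + 2 a_{n-1} - 2 a_{n-2} = 0,  where D(n) = (r+n)(r+n-1) + (-11/2)(r+n) + (21/2).
  a_n = [-2 a_{n-1} + 2 a_{n-2}] / D(n).
Since the indicial polynomial factors as (r - r_1)(r - r_2), D(n) = (r_1 + n - r_1)(r_1 + n - r_2) = n(n + 1/2).
Evaluating step by step (a_0 = 1):
  n = 1: D(1) = 1(1 + 1/2) = 3/2; numerator = -2(1) = -2; a_1 = (-2)/(3/2) = -4/3
  n = 2: D(2) = 2(2 + 1/2) = 5; numerator = -2(-4/3) + 2(1) = 14/3; a_2 = (14/3)/(5) = 14/15
  n = 3: D(3) = 3(3 + 1/2) = 21/2; numerator = -2(14/15) + 2(-4/3) = -68/15; a_3 = (-68/15)/(21/2) = -136/315
  n = 4: D(4) = 4(4 + 1/2) = 18; numerator = -2(-136/315) + 2(14/15) = 172/63; a_4 = (172/63)/(18) = 86/567
  n = 5: D(5) = 5(5 + 1/2) = 55/2; numerator = -2(86/567) + 2(-136/315) = -3308/2835; a_5 = (-3308/2835)/(55/2) = -6616/155925

r = 7/2; a_0 = 1; a_1 = -4/3; a_2 = 14/15; a_3 = -136/315; a_4 = 86/567; a_5 = -6616/155925


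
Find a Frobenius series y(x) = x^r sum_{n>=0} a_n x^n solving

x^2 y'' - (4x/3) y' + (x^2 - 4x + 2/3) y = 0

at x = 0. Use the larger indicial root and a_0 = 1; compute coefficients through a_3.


Write in Frobenius form y'' + (p(x)/x) y' + (q(x)/x^2) y = 0:
  p(x) = -4/3,  q(x) = x^2 - 4x + 2/3.
Indicial equation: r(r-1) + (-4/3) r + (2/3) = 0 -> roots r_1 = 2, r_2 = 1/3.
Take r = r_1 = 2. Let y(x) = x^r sum_{n>=0} a_n x^n with a_0 = 1.
Substitute y = x^r sum a_n x^n and match x^{r+n}. The recurrence is
  D(n) a_n - 4 a_{n-1} + 1 a_{n-2} = 0,  where D(n) = (r+n)(r+n-1) + (-4/3)(r+n) + (2/3).
  a_n = [4 a_{n-1} - 1 a_{n-2}] / D(n).
Since the indicial polynomial factors as (r - r_1)(r - r_2), D(n) = (r_1 + n - r_1)(r_1 + n - r_2) = n(n + 5/3).
Evaluating step by step (a_0 = 1):
  n = 1: D(1) = 1(1 + 5/3) = 8/3; numerator = 4(1) = 4; a_1 = (4)/(8/3) = 3/2
  n = 2: D(2) = 2(2 + 5/3) = 22/3; numerator = 4(3/2) - 1(1) = 5; a_2 = (5)/(22/3) = 15/22
  n = 3: D(3) = 3(3 + 5/3) = 14; numerator = 4(15/22) - 1(3/2) = 27/22; a_3 = (27/22)/(14) = 27/308

r = 2; a_0 = 1; a_1 = 3/2; a_2 = 15/22; a_3 = 27/308


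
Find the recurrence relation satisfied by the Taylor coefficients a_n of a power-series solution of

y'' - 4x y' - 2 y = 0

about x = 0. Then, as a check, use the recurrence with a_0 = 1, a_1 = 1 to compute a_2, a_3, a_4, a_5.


Substitute y = sum_n a_n x^n.
y''(x) has coefficient (n+2)(n+1) a_{n+2} at x^n;
-4 x y'(x) has coefficient -4 n a_n at x^n (shift);
-2 y(x) has coefficient -2 a_n at x^n.
Matching x^n: (n+2)(n+1) a_{n+2} + (-4n - 2) a_n = 0.
Thus a_{n+2} = (4n + 2) / ((n+1)(n+2)) * a_n.

Check with a_0 = 1, a_1 = 1 (apply the recurrence for n = 0, 1, 2, 3): a_0 = 1, a_1 = 1, a_2 = 1, a_3 = 1, a_4 = 5/6, a_5 = 7/10.

a_(n+2) = (4n + 2) / ((n+1)(n+2)) * a_n; check: a_0 = 1, a_1 = 1, a_2 = 1, a_3 = 1, a_4 = 5/6, a_5 = 7/10


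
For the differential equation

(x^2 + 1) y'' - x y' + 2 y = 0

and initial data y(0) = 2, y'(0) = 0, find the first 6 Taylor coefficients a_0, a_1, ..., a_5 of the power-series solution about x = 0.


Ansatz: y(x) = sum_{n>=0} a_n x^n, so y'(x) = sum_{n>=1} n a_n x^(n-1) and y''(x) = sum_{n>=2} n(n-1) a_n x^(n-2).
Substitute into P(x) y'' + Q(x) y' + R(x) y = 0 with P(x) = x^2 + 1, Q(x) = -x, R(x) = 2, and match powers of x.
Initial conditions: a_0 = 2, a_1 = 0.
Setting the coefficient of each power of x to zero and solving order by order (substituting the coefficients already found):
  x^0: 2 a_2 + 2 a_0 = 0  ->  2 a_2 = -2 a_0 = -4  ->  a_2 = -2
  x^1: 6 a_3 + a_1 = 0  ->  6 a_3 = -a_1 = 0  ->  a_3 = 0
  x^2: 12 a_4 + 2 a_2 = 0  ->  12 a_4 = -2 a_2 = 4  ->  a_4 = 1/3
  x^3: 20 a_5 + 5 a_3 = 0  ->  20 a_5 = -5 a_3 = 0  ->  a_5 = 0
Truncated series: y(x) = 2 - 2 x^2 + (1/3) x^4 + O(x^6).

a_0 = 2; a_1 = 0; a_2 = -2; a_3 = 0; a_4 = 1/3; a_5 = 0


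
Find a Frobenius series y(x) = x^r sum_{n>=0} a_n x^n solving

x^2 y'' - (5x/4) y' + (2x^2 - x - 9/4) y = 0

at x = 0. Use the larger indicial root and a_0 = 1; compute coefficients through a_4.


Write in Frobenius form y'' + (p(x)/x) y' + (q(x)/x^2) y = 0:
  p(x) = -5/4,  q(x) = 2x^2 - x - 9/4.
Indicial equation: r(r-1) + (-5/4) r + (-9/4) = 0 -> roots r_1 = 3, r_2 = -3/4.
Take r = r_1 = 3. Let y(x) = x^r sum_{n>=0} a_n x^n with a_0 = 1.
Substitute y = x^r sum a_n x^n and match x^{r+n}. The recurrence is
  D(n) a_n - 1 a_{n-1} + 2 a_{n-2} = 0,  where D(n) = (r+n)(r+n-1) + (-5/4)(r+n) + (-9/4).
  a_n = [1 a_{n-1} - 2 a_{n-2}] / D(n).
Since the indicial polynomial factors as (r - r_1)(r - r_2), D(n) = (r_1 + n - r_1)(r_1 + n - r_2) = n(n + 15/4).
Evaluating step by step (a_0 = 1):
  n = 1: D(1) = 1(1 + 15/4) = 19/4; numerator = 1(1) = 1; a_1 = (1)/(19/4) = 4/19
  n = 2: D(2) = 2(2 + 15/4) = 23/2; numerator = 1(4/19) - 2(1) = -34/19; a_2 = (-34/19)/(23/2) = -68/437
  n = 3: D(3) = 3(3 + 15/4) = 81/4; numerator = 1(-68/437) - 2(4/19) = -252/437; a_3 = (-252/437)/(81/4) = -112/3933
  n = 4: D(4) = 4(4 + 15/4) = 31; numerator = 1(-112/3933) - 2(-68/437) = 1112/3933; a_4 = (1112/3933)/(31) = 1112/121923

r = 3; a_0 = 1; a_1 = 4/19; a_2 = -68/437; a_3 = -112/3933; a_4 = 1112/121923


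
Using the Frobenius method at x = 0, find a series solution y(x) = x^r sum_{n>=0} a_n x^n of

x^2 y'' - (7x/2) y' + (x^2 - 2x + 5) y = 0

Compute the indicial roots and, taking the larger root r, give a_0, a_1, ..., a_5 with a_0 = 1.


Write in Frobenius form y'' + (p(x)/x) y' + (q(x)/x^2) y = 0:
  p(x) = -7/2,  q(x) = x^2 - 2x + 5.
Indicial equation: r(r-1) + (-7/2) r + (5) = 0 -> roots r_1 = 5/2, r_2 = 2.
Take r = r_1 = 5/2. Let y(x) = x^r sum_{n>=0} a_n x^n with a_0 = 1.
Substitute y = x^r sum a_n x^n and match x^{r+n}. The recurrence is
  D(n) a_n - 2 a_{n-1} + 1 a_{n-2} = 0,  where D(n) = (r+n)(r+n-1) + (-7/2)(r+n) + (5).
  a_n = [2 a_{n-1} - 1 a_{n-2}] / D(n).
Since the indicial polynomial factors as (r - r_1)(r - r_2), D(n) = (r_1 + n - r_1)(r_1 + n - r_2) = n(n + 1/2).
Evaluating step by step (a_0 = 1):
  n = 1: D(1) = 1(1 + 1/2) = 3/2; numerator = 2(1) = 2; a_1 = (2)/(3/2) = 4/3
  n = 2: D(2) = 2(2 + 1/2) = 5; numerator = 2(4/3) - 1(1) = 5/3; a_2 = (5/3)/(5) = 1/3
  n = 3: D(3) = 3(3 + 1/2) = 21/2; numerator = 2(1/3) - 1(4/3) = -2/3; a_3 = (-2/3)/(21/2) = -4/63
  n = 4: D(4) = 4(4 + 1/2) = 18; numerator = 2(-4/63) - 1(1/3) = -29/63; a_4 = (-29/63)/(18) = -29/1134
  n = 5: D(5) = 5(5 + 1/2) = 55/2; numerator = 2(-29/1134) - 1(-4/63) = 1/81; a_5 = (1/81)/(55/2) = 2/4455

r = 5/2; a_0 = 1; a_1 = 4/3; a_2 = 1/3; a_3 = -4/63; a_4 = -29/1134; a_5 = 2/4455


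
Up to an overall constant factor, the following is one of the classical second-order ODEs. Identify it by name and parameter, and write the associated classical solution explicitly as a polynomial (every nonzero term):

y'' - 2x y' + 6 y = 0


The equation is already in a standard form:  y'' - 2x y' + 6 y = 0.
This matches the Hermite equation y'' - 2x y' + 2n y = 0 with 2n = 6, so n = 3; the polynomial solution is H_3(x).
With y = sum_k a_k x^k, matching x^k gives (k+2)(k+1) a_{k+2} = 2(k - n) a_k = 2(k - 3) a_k. The right side vanishes at k = 3, so the series with the parity of 3 terminates at degree 3.
Standard normalization: leading coefficient of H_n is 2^n, so a_3 = 2^3 = 8. Work downward with a_k = (k+1)(k+2) a_{k+2} / (2(k - n)):
  a_1 = (2)(3)(8) / (2(1 - 3)) = 48/(-4) = -12
Hence H_3(x) = 8 x^3 - 12 x.

H_3(x); series = 8 x^3 - 12 x


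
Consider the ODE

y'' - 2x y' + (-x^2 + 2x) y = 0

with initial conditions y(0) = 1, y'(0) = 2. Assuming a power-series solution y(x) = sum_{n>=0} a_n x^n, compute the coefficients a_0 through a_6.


Ansatz: y(x) = sum_{n>=0} a_n x^n, so y'(x) = sum_{n>=1} n a_n x^(n-1) and y''(x) = sum_{n>=2} n(n-1) a_n x^(n-2).
Substitute into P(x) y'' + Q(x) y' + R(x) y = 0 with P(x) = 1, Q(x) = -2x, R(x) = -x^2 + 2x, and match powers of x.
Initial conditions: a_0 = 1, a_1 = 2.
Setting the coefficient of each power of x to zero and solving order by order (substituting the coefficients already found):
  x^0: 2 a_2 = 0  ->  a_2 = 0
  x^1: 6 a_3 - 2 a_1 + 2 a_0 = 0  ->  6 a_3 = 2 a_1 - 2 a_0 = 2  ->  a_3 = 1/3
  x^2: 12 a_4 - 4 a_2 + 2 a_1 - a_0 = 0  ->  12 a_4 = 4 a_2 - 2 a_1 + a_0 = -3  ->  a_4 = -1/4
  x^3: 20 a_5 - 6 a_3 + 2 a_2 - a_1 = 0  ->  20 a_5 = 6 a_3 - 2 a_2 + a_1 = 4  ->  a_5 = 1/5
  x^4: 30 a_6 - 8 a_4 + 2 a_3 - a_2 = 0  ->  30 a_6 = 8 a_4 - 2 a_3 + a_2 = -8/3  ->  a_6 = -4/45
Truncated series: y(x) = 1 + 2 x + (1/3) x^3 - (1/4) x^4 + (1/5) x^5 - (4/45) x^6 + O(x^7).

a_0 = 1; a_1 = 2; a_2 = 0; a_3 = 1/3; a_4 = -1/4; a_5 = 1/5; a_6 = -4/45


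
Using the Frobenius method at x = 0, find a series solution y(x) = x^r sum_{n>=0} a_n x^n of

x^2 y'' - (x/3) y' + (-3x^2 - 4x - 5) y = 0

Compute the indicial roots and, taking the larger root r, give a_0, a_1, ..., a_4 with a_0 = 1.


Write in Frobenius form y'' + (p(x)/x) y' + (q(x)/x^2) y = 0:
  p(x) = -1/3,  q(x) = -3x^2 - 4x - 5.
Indicial equation: r(r-1) + (-1/3) r + (-5) = 0 -> roots r_1 = 3, r_2 = -5/3.
Take r = r_1 = 3. Let y(x) = x^r sum_{n>=0} a_n x^n with a_0 = 1.
Substitute y = x^r sum a_n x^n and match x^{r+n}. The recurrence is
  D(n) a_n - 4 a_{n-1} - 3 a_{n-2} = 0,  where D(n) = (r+n)(r+n-1) + (-1/3)(r+n) + (-5).
  a_n = [4 a_{n-1} + 3 a_{n-2}] / D(n).
Since the indicial polynomial factors as (r - r_1)(r - r_2), D(n) = (r_1 + n - r_1)(r_1 + n - r_2) = n(n + 14/3).
Evaluating step by step (a_0 = 1):
  n = 1: D(1) = 1(1 + 14/3) = 17/3; numerator = 4(1) = 4; a_1 = (4)/(17/3) = 12/17
  n = 2: D(2) = 2(2 + 14/3) = 40/3; numerator = 4(12/17) + 3(1) = 99/17; a_2 = (99/17)/(40/3) = 297/680
  n = 3: D(3) = 3(3 + 14/3) = 23; numerator = 4(297/680) + 3(12/17) = 657/170; a_3 = (657/170)/(23) = 657/3910
  n = 4: D(4) = 4(4 + 14/3) = 104/3; numerator = 4(657/3910) + 3(297/680) = 6201/3128; a_4 = (6201/3128)/(104/3) = 1431/25024

r = 3; a_0 = 1; a_1 = 12/17; a_2 = 297/680; a_3 = 657/3910; a_4 = 1431/25024


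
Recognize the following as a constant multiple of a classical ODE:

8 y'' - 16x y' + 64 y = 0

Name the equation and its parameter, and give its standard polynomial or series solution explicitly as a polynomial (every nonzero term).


All three coefficients share the factor 8; dividing through by 8 gives  y'' - 2x y' + 8 y = 0.
This matches the Hermite equation y'' - 2x y' + 2n y = 0 with 2n = 8, so n = 4; the polynomial solution is H_4(x).
With y = sum_k a_k x^k, matching x^k gives (k+2)(k+1) a_{k+2} = 2(k - n) a_k = 2(k - 4) a_k. The right side vanishes at k = 4, so the series with the parity of 4 terminates at degree 4.
Standard normalization: leading coefficient of H_n is 2^n, so a_4 = 2^4 = 16. Work downward with a_k = (k+1)(k+2) a_{k+2} / (2(k - n)):
  a_2 = (3)(4)(16) / (2(2 - 4)) = 192/(-4) = -48
  a_0 = (1)(2)(-48) / (2(0 - 4)) = -96/(-8) = 12
Hence H_4(x) = 16 x^4 - 48 x^2 + 12.

H_4(x); series = 16 x^4 - 48 x^2 + 12


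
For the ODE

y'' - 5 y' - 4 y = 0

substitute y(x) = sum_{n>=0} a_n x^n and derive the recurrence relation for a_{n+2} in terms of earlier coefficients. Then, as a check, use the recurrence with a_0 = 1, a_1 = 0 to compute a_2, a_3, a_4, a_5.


Substitute y = sum_n a_n x^n.
y''(x) has coefficient (n+2)(n+1) a_{n+2} at x^n;
-5 y'(x) has coefficient -5 (n+1) a_{n+1} at x^n;
-4 y(x) has coefficient -4 a_n at x^n.
Matching x^n: (n+2)(n+1) a_{n+2} - 5 (n+1) a_{n+1} - 4 a_n = 0.
Thus a_{n+2} = [5 (n+1) a_{n+1} + 4 a_n] / ((n+1)(n+2)).

Check with a_0 = 1, a_1 = 0 (apply the recurrence for n = 0, 1, 2, 3): a_0 = 1, a_1 = 0, a_2 = 2, a_3 = 10/3, a_4 = 29/6, a_5 = 11/2.

a_(n+2) = [5 (n+1) a_(n+1) + 4 a_n] / ((n+1)(n+2)); check: a_0 = 1, a_1 = 0, a_2 = 2, a_3 = 10/3, a_4 = 29/6, a_5 = 11/2


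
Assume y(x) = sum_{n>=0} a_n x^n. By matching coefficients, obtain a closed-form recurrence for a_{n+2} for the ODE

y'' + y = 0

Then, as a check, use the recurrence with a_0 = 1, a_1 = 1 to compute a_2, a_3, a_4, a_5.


Substitute y = sum_n a_n x^n into y'' + (const) y = 0.
y''(x) = sum_{n>=0} (n+2)(n+1) a_{n+2} x^n.
The ODE becomes sum_n [(n+2)(n+1) a_{n+2} + 1 a_n] x^n = 0.
Setting each coefficient to zero gives the recurrence:
  (n+2)(n+1) a_{n+2} + 1 a_n = 0,
  a_{n+2} = -1 / ((n+1)(n+2)) a_n.

Check with a_0 = 1, a_1 = 1 (apply the recurrence for n = 0, 1, 2, 3): a_0 = 1, a_1 = 1, a_2 = -1/2, a_3 = -1/6, a_4 = 1/24, a_5 = 1/120.

a_{n+2} = -1/((n+1)(n+2)) * a_n; check: a_0 = 1, a_1 = 1, a_2 = -1/2, a_3 = -1/6, a_4 = 1/24, a_5 = 1/120


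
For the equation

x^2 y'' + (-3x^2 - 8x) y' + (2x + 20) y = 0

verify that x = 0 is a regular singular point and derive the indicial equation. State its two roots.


Divide by x^2 to reach normal form y'' + P_1(x) y' + P_2(x) y = 0 with P_1(x) = -3 - 8/x and P_2(x) = 2/x + 20/x^2.
x = 0 is a singular point because the y'-coefficient -3 - 8/x has a pole at x = 0 and the y-coefficient 2/x + 20/x^2 has a pole at x = 0.
It is a regular singular point because x P_1(x) = p(x) = -3x - 8 and x^2 P_2(x) = q(x) = 2x + 20 are polynomials, hence analytic at x = 0.
p(0) = -8,  q(0) = 20.
Indicial equation: r(r-1) + p(0) r + q(0) = 0, i.e. r^2 + (p(0) - 1) r + q(0) = 0, i.e. r^2 - 9 r + 20 = 0.
Discriminant: (-9)^2 - 4(20) = 1, so r = (9 ± 1)/2.
Solving: r_1 = 5, r_2 = 4.

indicial: r^2 - 9 r + 20 = 0; roots r_1 = 5, r_2 = 4


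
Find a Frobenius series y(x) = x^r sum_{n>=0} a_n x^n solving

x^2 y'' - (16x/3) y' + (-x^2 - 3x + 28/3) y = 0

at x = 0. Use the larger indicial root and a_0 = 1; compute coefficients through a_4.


Write in Frobenius form y'' + (p(x)/x) y' + (q(x)/x^2) y = 0:
  p(x) = -16/3,  q(x) = -x^2 - 3x + 28/3.
Indicial equation: r(r-1) + (-16/3) r + (28/3) = 0 -> roots r_1 = 4, r_2 = 7/3.
Take r = r_1 = 4. Let y(x) = x^r sum_{n>=0} a_n x^n with a_0 = 1.
Substitute y = x^r sum a_n x^n and match x^{r+n}. The recurrence is
  D(n) a_n - 3 a_{n-1} - 1 a_{n-2} = 0,  where D(n) = (r+n)(r+n-1) + (-16/3)(r+n) + (28/3).
  a_n = [3 a_{n-1} + 1 a_{n-2}] / D(n).
Since the indicial polynomial factors as (r - r_1)(r - r_2), D(n) = (r_1 + n - r_1)(r_1 + n - r_2) = n(n + 5/3).
Evaluating step by step (a_0 = 1):
  n = 1: D(1) = 1(1 + 5/3) = 8/3; numerator = 3(1) = 3; a_1 = (3)/(8/3) = 9/8
  n = 2: D(2) = 2(2 + 5/3) = 22/3; numerator = 3(9/8) + 1(1) = 35/8; a_2 = (35/8)/(22/3) = 105/176
  n = 3: D(3) = 3(3 + 5/3) = 14; numerator = 3(105/176) + 1(9/8) = 513/176; a_3 = (513/176)/(14) = 513/2464
  n = 4: D(4) = 4(4 + 5/3) = 68/3; numerator = 3(513/2464) + 1(105/176) = 3009/2464; a_4 = (3009/2464)/(68/3) = 531/9856

r = 4; a_0 = 1; a_1 = 9/8; a_2 = 105/176; a_3 = 513/2464; a_4 = 531/9856


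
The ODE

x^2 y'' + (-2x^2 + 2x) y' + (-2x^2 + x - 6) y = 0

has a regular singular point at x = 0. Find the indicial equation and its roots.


Divide by x^2 to reach normal form y'' + P_1(x) y' + P_2(x) y = 0 with P_1(x) = -2 + 2/x and P_2(x) = -2 + 1/x - 6/x^2.
x = 0 is a singular point because the y'-coefficient -2 + 2/x has a pole at x = 0 and the y-coefficient -2 + 1/x - 6/x^2 has a pole at x = 0.
It is a regular singular point because x P_1(x) = p(x) = 2 - 2x and x^2 P_2(x) = q(x) = -2x^2 + x - 6 are polynomials, hence analytic at x = 0.
p(0) = 2,  q(0) = -6.
Indicial equation: r(r-1) + p(0) r + q(0) = 0, i.e. r^2 + (p(0) - 1) r + q(0) = 0, i.e. r^2 + 1 r - 6 = 0.
Discriminant: (1)^2 - 4(-6) = 25, so r = (-1 ± 5)/2.
Solving: r_1 = 2, r_2 = -3.

indicial: r^2 + 1 r - 6 = 0; roots r_1 = 2, r_2 = -3


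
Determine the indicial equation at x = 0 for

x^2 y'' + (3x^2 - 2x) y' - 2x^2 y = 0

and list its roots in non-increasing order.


Divide by x^2 to reach normal form y'' + P_1(x) y' + P_2(x) y = 0 with P_1(x) = 3 - 2/x and P_2(x) = -2.
x = 0 is a singular point because the y'-coefficient 3 - 2/x has a pole at x = 0.
It is a regular singular point because x P_1(x) = p(x) = 3x - 2 and x^2 P_2(x) = q(x) = -2x^2 are polynomials, hence analytic at x = 0.
p(0) = -2,  q(0) = 0.
Indicial equation: r(r-1) + p(0) r + q(0) = 0, i.e. r^2 + (p(0) - 1) r + q(0) = 0, i.e. r^2 - 3 r = 0.
Discriminant: (-3)^2 - 4(0) = 9, so r = (3 ± 3)/2.
Solving: r_1 = 3, r_2 = 0.

indicial: r^2 - 3 r = 0; roots r_1 = 3, r_2 = 0


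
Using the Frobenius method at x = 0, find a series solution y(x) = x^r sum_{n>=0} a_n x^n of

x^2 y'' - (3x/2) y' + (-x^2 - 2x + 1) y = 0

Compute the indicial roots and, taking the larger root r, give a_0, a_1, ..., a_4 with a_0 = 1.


Write in Frobenius form y'' + (p(x)/x) y' + (q(x)/x^2) y = 0:
  p(x) = -3/2,  q(x) = -x^2 - 2x + 1.
Indicial equation: r(r-1) + (-3/2) r + (1) = 0 -> roots r_1 = 2, r_2 = 1/2.
Take r = r_1 = 2. Let y(x) = x^r sum_{n>=0} a_n x^n with a_0 = 1.
Substitute y = x^r sum a_n x^n and match x^{r+n}. The recurrence is
  D(n) a_n - 2 a_{n-1} - 1 a_{n-2} = 0,  where D(n) = (r+n)(r+n-1) + (-3/2)(r+n) + (1).
  a_n = [2 a_{n-1} + 1 a_{n-2}] / D(n).
Since the indicial polynomial factors as (r - r_1)(r - r_2), D(n) = (r_1 + n - r_1)(r_1 + n - r_2) = n(n + 3/2).
Evaluating step by step (a_0 = 1):
  n = 1: D(1) = 1(1 + 3/2) = 5/2; numerator = 2(1) = 2; a_1 = (2)/(5/2) = 4/5
  n = 2: D(2) = 2(2 + 3/2) = 7; numerator = 2(4/5) + 1(1) = 13/5; a_2 = (13/5)/(7) = 13/35
  n = 3: D(3) = 3(3 + 3/2) = 27/2; numerator = 2(13/35) + 1(4/5) = 54/35; a_3 = (54/35)/(27/2) = 4/35
  n = 4: D(4) = 4(4 + 3/2) = 22; numerator = 2(4/35) + 1(13/35) = 3/5; a_4 = (3/5)/(22) = 3/110

r = 2; a_0 = 1; a_1 = 4/5; a_2 = 13/35; a_3 = 4/35; a_4 = 3/110


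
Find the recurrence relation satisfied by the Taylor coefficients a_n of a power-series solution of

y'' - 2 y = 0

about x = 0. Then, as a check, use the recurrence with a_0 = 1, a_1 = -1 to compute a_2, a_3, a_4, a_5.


Substitute y = sum_n a_n x^n into y'' + (const) y = 0.
y''(x) = sum_{n>=0} (n+2)(n+1) a_{n+2} x^n.
The ODE becomes sum_n [(n+2)(n+1) a_{n+2} - 2 a_n] x^n = 0.
Setting each coefficient to zero gives the recurrence:
  (n+2)(n+1) a_{n+2} - 2 a_n = 0,
  a_{n+2} = 2 / ((n+1)(n+2)) a_n.

Check with a_0 = 1, a_1 = -1 (apply the recurrence for n = 0, 1, 2, 3): a_0 = 1, a_1 = -1, a_2 = 1, a_3 = -1/3, a_4 = 1/6, a_5 = -1/30.

a_{n+2} = 2/((n+1)(n+2)) * a_n; check: a_0 = 1, a_1 = -1, a_2 = 1, a_3 = -1/3, a_4 = 1/6, a_5 = -1/30


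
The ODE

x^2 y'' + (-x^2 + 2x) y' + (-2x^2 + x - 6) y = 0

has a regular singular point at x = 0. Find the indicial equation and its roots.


Divide by x^2 to reach normal form y'' + P_1(x) y' + P_2(x) y = 0 with P_1(x) = -1 + 2/x and P_2(x) = -2 + 1/x - 6/x^2.
x = 0 is a singular point because the y'-coefficient -1 + 2/x has a pole at x = 0 and the y-coefficient -2 + 1/x - 6/x^2 has a pole at x = 0.
It is a regular singular point because x P_1(x) = p(x) = 2 - x and x^2 P_2(x) = q(x) = -2x^2 + x - 6 are polynomials, hence analytic at x = 0.
p(0) = 2,  q(0) = -6.
Indicial equation: r(r-1) + p(0) r + q(0) = 0, i.e. r^2 + (p(0) - 1) r + q(0) = 0, i.e. r^2 + 1 r - 6 = 0.
Discriminant: (1)^2 - 4(-6) = 25, so r = (-1 ± 5)/2.
Solving: r_1 = 2, r_2 = -3.

indicial: r^2 + 1 r - 6 = 0; roots r_1 = 2, r_2 = -3


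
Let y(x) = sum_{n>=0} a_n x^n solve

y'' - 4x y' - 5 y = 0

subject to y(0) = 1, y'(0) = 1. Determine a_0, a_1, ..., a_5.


Ansatz: y(x) = sum_{n>=0} a_n x^n, so y'(x) = sum_{n>=1} n a_n x^(n-1) and y''(x) = sum_{n>=2} n(n-1) a_n x^(n-2).
Substitute into P(x) y'' + Q(x) y' + R(x) y = 0 with P(x) = 1, Q(x) = -4x, R(x) = -5, and match powers of x.
Initial conditions: a_0 = 1, a_1 = 1.
Setting the coefficient of each power of x to zero and solving order by order (substituting the coefficients already found):
  x^0: 2 a_2 - 5 a_0 = 0  ->  2 a_2 = 5 a_0 = 5  ->  a_2 = 5/2
  x^1: 6 a_3 - 9 a_1 = 0  ->  6 a_3 = 9 a_1 = 9  ->  a_3 = 3/2
  x^2: 12 a_4 - 13 a_2 = 0  ->  12 a_4 = 13 a_2 = 65/2  ->  a_4 = 65/24
  x^3: 20 a_5 - 17 a_3 = 0  ->  20 a_5 = 17 a_3 = 51/2  ->  a_5 = 51/40
Truncated series: y(x) = 1 + x + (5/2) x^2 + (3/2) x^3 + (65/24) x^4 + (51/40) x^5 + O(x^6).

a_0 = 1; a_1 = 1; a_2 = 5/2; a_3 = 3/2; a_4 = 65/24; a_5 = 51/40


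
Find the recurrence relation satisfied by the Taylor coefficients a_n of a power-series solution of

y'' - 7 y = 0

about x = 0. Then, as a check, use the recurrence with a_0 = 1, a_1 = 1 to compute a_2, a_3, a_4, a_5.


Substitute y = sum_n a_n x^n into y'' + (const) y = 0.
y''(x) = sum_{n>=0} (n+2)(n+1) a_{n+2} x^n.
The ODE becomes sum_n [(n+2)(n+1) a_{n+2} - 7 a_n] x^n = 0.
Setting each coefficient to zero gives the recurrence:
  (n+2)(n+1) a_{n+2} - 7 a_n = 0,
  a_{n+2} = 7 / ((n+1)(n+2)) a_n.

Check with a_0 = 1, a_1 = 1 (apply the recurrence for n = 0, 1, 2, 3): a_0 = 1, a_1 = 1, a_2 = 7/2, a_3 = 7/6, a_4 = 49/24, a_5 = 49/120.

a_{n+2} = 7/((n+1)(n+2)) * a_n; check: a_0 = 1, a_1 = 1, a_2 = 7/2, a_3 = 7/6, a_4 = 49/24, a_5 = 49/120


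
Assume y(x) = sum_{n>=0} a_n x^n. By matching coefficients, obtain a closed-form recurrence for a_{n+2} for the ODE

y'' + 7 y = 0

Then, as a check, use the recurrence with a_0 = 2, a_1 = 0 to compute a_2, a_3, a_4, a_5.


Substitute y = sum_n a_n x^n into y'' + (const) y = 0.
y''(x) = sum_{n>=0} (n+2)(n+1) a_{n+2} x^n.
The ODE becomes sum_n [(n+2)(n+1) a_{n+2} + 7 a_n] x^n = 0.
Setting each coefficient to zero gives the recurrence:
  (n+2)(n+1) a_{n+2} + 7 a_n = 0,
  a_{n+2} = -7 / ((n+1)(n+2)) a_n.

Check with a_0 = 2, a_1 = 0 (apply the recurrence for n = 0, 1, 2, 3): a_0 = 2, a_1 = 0, a_2 = -7, a_3 = 0, a_4 = 49/12, a_5 = 0.

a_{n+2} = -7/((n+1)(n+2)) * a_n; check: a_0 = 2, a_1 = 0, a_2 = -7, a_3 = 0, a_4 = 49/12, a_5 = 0


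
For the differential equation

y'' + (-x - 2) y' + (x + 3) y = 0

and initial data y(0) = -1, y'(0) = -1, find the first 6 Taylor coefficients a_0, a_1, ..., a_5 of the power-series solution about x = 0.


Ansatz: y(x) = sum_{n>=0} a_n x^n, so y'(x) = sum_{n>=1} n a_n x^(n-1) and y''(x) = sum_{n>=2} n(n-1) a_n x^(n-2).
Substitute into P(x) y'' + Q(x) y' + R(x) y = 0 with P(x) = 1, Q(x) = -x - 2, R(x) = x + 3, and match powers of x.
Initial conditions: a_0 = -1, a_1 = -1.
Setting the coefficient of each power of x to zero and solving order by order (substituting the coefficients already found):
  x^0: 2 a_2 - 2 a_1 + 3 a_0 = 0  ->  2 a_2 = 2 a_1 - 3 a_0 = 1  ->  a_2 = 1/2
  x^1: 6 a_3 - 4 a_2 + 2 a_1 + a_0 = 0  ->  6 a_3 = 4 a_2 - 2 a_1 - a_0 = 5  ->  a_3 = 5/6
  x^2: 12 a_4 - 6 a_3 + a_2 + a_1 = 0  ->  12 a_4 = 6 a_3 - a_2 - a_1 = 11/2  ->  a_4 = 11/24
  x^3: 20 a_5 - 8 a_4 + a_2 = 0  ->  20 a_5 = 8 a_4 - a_2 = 19/6  ->  a_5 = 19/120
Truncated series: y(x) = -1 - x + (1/2) x^2 + (5/6) x^3 + (11/24) x^4 + (19/120) x^5 + O(x^6).

a_0 = -1; a_1 = -1; a_2 = 1/2; a_3 = 5/6; a_4 = 11/24; a_5 = 19/120


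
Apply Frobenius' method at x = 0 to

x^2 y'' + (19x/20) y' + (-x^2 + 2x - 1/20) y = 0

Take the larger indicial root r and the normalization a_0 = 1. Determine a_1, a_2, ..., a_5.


Write in Frobenius form y'' + (p(x)/x) y' + (q(x)/x^2) y = 0:
  p(x) = 19/20,  q(x) = -x^2 + 2x - 1/20.
Indicial equation: r(r-1) + (19/20) r + (-1/20) = 0 -> roots r_1 = 1/4, r_2 = -1/5.
Take r = r_1 = 1/4. Let y(x) = x^r sum_{n>=0} a_n x^n with a_0 = 1.
Substitute y = x^r sum a_n x^n and match x^{r+n}. The recurrence is
  D(n) a_n + 2 a_{n-1} - 1 a_{n-2} = 0,  where D(n) = (r+n)(r+n-1) + (19/20)(r+n) + (-1/20).
  a_n = [-2 a_{n-1} + 1 a_{n-2}] / D(n).
Since the indicial polynomial factors as (r - r_1)(r - r_2), D(n) = (r_1 + n - r_1)(r_1 + n - r_2) = n(n + 9/20).
Evaluating step by step (a_0 = 1):
  n = 1: D(1) = 1(1 + 9/20) = 29/20; numerator = -2(1) = -2; a_1 = (-2)/(29/20) = -40/29
  n = 2: D(2) = 2(2 + 9/20) = 49/10; numerator = -2(-40/29) + 1(1) = 109/29; a_2 = (109/29)/(49/10) = 1090/1421
  n = 3: D(3) = 3(3 + 9/20) = 207/20; numerator = -2(1090/1421) + 1(-40/29) = -4140/1421; a_3 = (-4140/1421)/(207/20) = -400/1421
  n = 4: D(4) = 4(4 + 9/20) = 89/5; numerator = -2(-400/1421) + 1(1090/1421) = 270/203; a_4 = (270/203)/(89/5) = 1350/18067
  n = 5: D(5) = 5(5 + 9/20) = 109/4; numerator = -2(1350/18067) + 1(-400/1421) = -54500/126469; a_5 = (-54500/126469)/(109/4) = -2000/126469

r = 1/4; a_0 = 1; a_1 = -40/29; a_2 = 1090/1421; a_3 = -400/1421; a_4 = 1350/18067; a_5 = -2000/126469


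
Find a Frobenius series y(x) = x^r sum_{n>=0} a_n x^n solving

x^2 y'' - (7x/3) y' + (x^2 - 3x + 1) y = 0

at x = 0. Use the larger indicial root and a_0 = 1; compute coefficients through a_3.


Write in Frobenius form y'' + (p(x)/x) y' + (q(x)/x^2) y = 0:
  p(x) = -7/3,  q(x) = x^2 - 3x + 1.
Indicial equation: r(r-1) + (-7/3) r + (1) = 0 -> roots r_1 = 3, r_2 = 1/3.
Take r = r_1 = 3. Let y(x) = x^r sum_{n>=0} a_n x^n with a_0 = 1.
Substitute y = x^r sum a_n x^n and match x^{r+n}. The recurrence is
  D(n) a_n - 3 a_{n-1} + 1 a_{n-2} = 0,  where D(n) = (r+n)(r+n-1) + (-7/3)(r+n) + (1).
  a_n = [3 a_{n-1} - 1 a_{n-2}] / D(n).
Since the indicial polynomial factors as (r - r_1)(r - r_2), D(n) = (r_1 + n - r_1)(r_1 + n - r_2) = n(n + 8/3).
Evaluating step by step (a_0 = 1):
  n = 1: D(1) = 1(1 + 8/3) = 11/3; numerator = 3(1) = 3; a_1 = (3)/(11/3) = 9/11
  n = 2: D(2) = 2(2 + 8/3) = 28/3; numerator = 3(9/11) - 1(1) = 16/11; a_2 = (16/11)/(28/3) = 12/77
  n = 3: D(3) = 3(3 + 8/3) = 17; numerator = 3(12/77) - 1(9/11) = -27/77; a_3 = (-27/77)/(17) = -27/1309

r = 3; a_0 = 1; a_1 = 9/11; a_2 = 12/77; a_3 = -27/1309


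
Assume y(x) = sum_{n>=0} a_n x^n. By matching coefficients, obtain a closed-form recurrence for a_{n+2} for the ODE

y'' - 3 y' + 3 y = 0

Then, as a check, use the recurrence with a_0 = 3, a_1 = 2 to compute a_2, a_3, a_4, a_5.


Substitute y = sum_n a_n x^n.
y''(x) has coefficient (n+2)(n+1) a_{n+2} at x^n;
-3 y'(x) has coefficient -3 (n+1) a_{n+1} at x^n;
3 y(x) has coefficient 3 a_n at x^n.
Matching x^n: (n+2)(n+1) a_{n+2} - 3 (n+1) a_{n+1} + 3 a_n = 0.
Thus a_{n+2} = [3 (n+1) a_{n+1} - 3 a_n] / ((n+1)(n+2)).

Check with a_0 = 3, a_1 = 2 (apply the recurrence for n = 0, 1, 2, 3): a_0 = 3, a_1 = 2, a_2 = -3/2, a_3 = -5/2, a_4 = -3/2, a_5 = -21/40.

a_(n+2) = [3 (n+1) a_(n+1) - 3 a_n] / ((n+1)(n+2)); check: a_0 = 3, a_1 = 2, a_2 = -3/2, a_3 = -5/2, a_4 = -3/2, a_5 = -21/40


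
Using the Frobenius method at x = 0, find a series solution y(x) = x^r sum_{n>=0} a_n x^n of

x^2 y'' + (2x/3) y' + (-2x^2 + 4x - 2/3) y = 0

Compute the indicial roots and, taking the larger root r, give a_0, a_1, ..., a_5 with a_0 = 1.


Write in Frobenius form y'' + (p(x)/x) y' + (q(x)/x^2) y = 0:
  p(x) = 2/3,  q(x) = -2x^2 + 4x - 2/3.
Indicial equation: r(r-1) + (2/3) r + (-2/3) = 0 -> roots r_1 = 1, r_2 = -2/3.
Take r = r_1 = 1. Let y(x) = x^r sum_{n>=0} a_n x^n with a_0 = 1.
Substitute y = x^r sum a_n x^n and match x^{r+n}. The recurrence is
  D(n) a_n + 4 a_{n-1} - 2 a_{n-2} = 0,  where D(n) = (r+n)(r+n-1) + (2/3)(r+n) + (-2/3).
  a_n = [-4 a_{n-1} + 2 a_{n-2}] / D(n).
Since the indicial polynomial factors as (r - r_1)(r - r_2), D(n) = (r_1 + n - r_1)(r_1 + n - r_2) = n(n + 5/3).
Evaluating step by step (a_0 = 1):
  n = 1: D(1) = 1(1 + 5/3) = 8/3; numerator = -4(1) = -4; a_1 = (-4)/(8/3) = -3/2
  n = 2: D(2) = 2(2 + 5/3) = 22/3; numerator = -4(-3/2) + 2(1) = 8; a_2 = (8)/(22/3) = 12/11
  n = 3: D(3) = 3(3 + 5/3) = 14; numerator = -4(12/11) + 2(-3/2) = -81/11; a_3 = (-81/11)/(14) = -81/154
  n = 4: D(4) = 4(4 + 5/3) = 68/3; numerator = -4(-81/154) + 2(12/11) = 30/7; a_4 = (30/7)/(68/3) = 45/238
  n = 5: D(5) = 5(5 + 5/3) = 100/3; numerator = -4(45/238) + 2(-81/154) = -2367/1309; a_5 = (-2367/1309)/(100/3) = -7101/130900

r = 1; a_0 = 1; a_1 = -3/2; a_2 = 12/11; a_3 = -81/154; a_4 = 45/238; a_5 = -7101/130900


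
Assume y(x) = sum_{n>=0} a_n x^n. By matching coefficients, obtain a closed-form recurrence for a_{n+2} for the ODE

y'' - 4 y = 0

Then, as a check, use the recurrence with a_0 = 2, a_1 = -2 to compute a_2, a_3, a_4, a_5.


Substitute y = sum_n a_n x^n into y'' + (const) y = 0.
y''(x) = sum_{n>=0} (n+2)(n+1) a_{n+2} x^n.
The ODE becomes sum_n [(n+2)(n+1) a_{n+2} - 4 a_n] x^n = 0.
Setting each coefficient to zero gives the recurrence:
  (n+2)(n+1) a_{n+2} - 4 a_n = 0,
  a_{n+2} = 4 / ((n+1)(n+2)) a_n.

Check with a_0 = 2, a_1 = -2 (apply the recurrence for n = 0, 1, 2, 3): a_0 = 2, a_1 = -2, a_2 = 4, a_3 = -4/3, a_4 = 4/3, a_5 = -4/15.

a_{n+2} = 4/((n+1)(n+2)) * a_n; check: a_0 = 2, a_1 = -2, a_2 = 4, a_3 = -4/3, a_4 = 4/3, a_5 = -4/15


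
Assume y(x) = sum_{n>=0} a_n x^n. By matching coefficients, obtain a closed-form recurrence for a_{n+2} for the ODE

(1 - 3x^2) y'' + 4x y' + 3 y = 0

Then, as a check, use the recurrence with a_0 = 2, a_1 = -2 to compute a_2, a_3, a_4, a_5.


Substitute y = sum_n a_n x^n.
(1 - 3 x^2) y'' contributes (n+2)(n+1) a_{n+2} - 3 n(n-1) a_n at x^n.
4 x y'(x) contributes 4 n a_n at x^n.
3 y(x) contributes 3 a_n at x^n.
Matching x^n: (n+2)(n+1) a_{n+2} + (-3 n(n-1) + 4 n + 3) a_n = 0.
Thus a_{n+2} = (3 n(n-1) - 4 n - 3) / ((n+1)(n+2)) * a_n.

Check with a_0 = 2, a_1 = -2 (apply the recurrence for n = 0, 1, 2, 3): a_0 = 2, a_1 = -2, a_2 = -3, a_3 = 7/3, a_4 = 5/4, a_5 = 7/20.

a_(n+2) = (3 n(n-1) - 4 n - 3) / ((n+1)(n+2)) * a_n; check: a_0 = 2, a_1 = -2, a_2 = -3, a_3 = 7/3, a_4 = 5/4, a_5 = 7/20


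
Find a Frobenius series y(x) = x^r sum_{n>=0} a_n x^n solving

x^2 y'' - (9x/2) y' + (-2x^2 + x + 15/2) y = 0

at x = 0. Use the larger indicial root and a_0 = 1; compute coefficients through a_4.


Write in Frobenius form y'' + (p(x)/x) y' + (q(x)/x^2) y = 0:
  p(x) = -9/2,  q(x) = -2x^2 + x + 15/2.
Indicial equation: r(r-1) + (-9/2) r + (15/2) = 0 -> roots r_1 = 3, r_2 = 5/2.
Take r = r_1 = 3. Let y(x) = x^r sum_{n>=0} a_n x^n with a_0 = 1.
Substitute y = x^r sum a_n x^n and match x^{r+n}. The recurrence is
  D(n) a_n + 1 a_{n-1} - 2 a_{n-2} = 0,  where D(n) = (r+n)(r+n-1) + (-9/2)(r+n) + (15/2).
  a_n = [-1 a_{n-1} + 2 a_{n-2}] / D(n).
Since the indicial polynomial factors as (r - r_1)(r - r_2), D(n) = (r_1 + n - r_1)(r_1 + n - r_2) = n(n + 1/2).
Evaluating step by step (a_0 = 1):
  n = 1: D(1) = 1(1 + 1/2) = 3/2; numerator = -1(1) = -1; a_1 = (-1)/(3/2) = -2/3
  n = 2: D(2) = 2(2 + 1/2) = 5; numerator = -1(-2/3) + 2(1) = 8/3; a_2 = (8/3)/(5) = 8/15
  n = 3: D(3) = 3(3 + 1/2) = 21/2; numerator = -1(8/15) + 2(-2/3) = -28/15; a_3 = (-28/15)/(21/2) = -8/45
  n = 4: D(4) = 4(4 + 1/2) = 18; numerator = -1(-8/45) + 2(8/15) = 56/45; a_4 = (56/45)/(18) = 28/405

r = 3; a_0 = 1; a_1 = -2/3; a_2 = 8/15; a_3 = -8/45; a_4 = 28/405


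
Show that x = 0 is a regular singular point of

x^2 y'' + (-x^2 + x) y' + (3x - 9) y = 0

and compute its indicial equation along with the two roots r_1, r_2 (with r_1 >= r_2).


Divide by x^2 to reach normal form y'' + P_1(x) y' + P_2(x) y = 0 with P_1(x) = -1 + 1/x and P_2(x) = 3/x - 9/x^2.
x = 0 is a singular point because the y'-coefficient -1 + 1/x has a pole at x = 0 and the y-coefficient 3/x - 9/x^2 has a pole at x = 0.
It is a regular singular point because x P_1(x) = p(x) = 1 - x and x^2 P_2(x) = q(x) = 3x - 9 are polynomials, hence analytic at x = 0.
p(0) = 1,  q(0) = -9.
Indicial equation: r(r-1) + p(0) r + q(0) = 0, i.e. r^2 + (p(0) - 1) r + q(0) = 0, i.e. r^2 - 9 = 0.
Discriminant: (0)^2 - 4(-9) = 36, so r = (0 ± 6)/2.
Solving: r_1 = 3, r_2 = -3.

indicial: r^2 - 9 = 0; roots r_1 = 3, r_2 = -3


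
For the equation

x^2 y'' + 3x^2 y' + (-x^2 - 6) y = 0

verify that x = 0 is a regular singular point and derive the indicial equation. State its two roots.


Divide by x^2 to reach normal form y'' + P_1(x) y' + P_2(x) y = 0 with P_1(x) = 3 and P_2(x) = -1 - 6/x^2.
x = 0 is a singular point because the y-coefficient -1 - 6/x^2 has a pole at x = 0.
It is a regular singular point because x P_1(x) = p(x) = 3x and x^2 P_2(x) = q(x) = -x^2 - 6 are polynomials, hence analytic at x = 0.
p(0) = 0,  q(0) = -6.
Indicial equation: r(r-1) + p(0) r + q(0) = 0, i.e. r^2 + (p(0) - 1) r + q(0) = 0, i.e. r^2 - 1 r - 6 = 0.
Discriminant: (-1)^2 - 4(-6) = 25, so r = (1 ± 5)/2.
Solving: r_1 = 3, r_2 = -2.

indicial: r^2 - 1 r - 6 = 0; roots r_1 = 3, r_2 = -2


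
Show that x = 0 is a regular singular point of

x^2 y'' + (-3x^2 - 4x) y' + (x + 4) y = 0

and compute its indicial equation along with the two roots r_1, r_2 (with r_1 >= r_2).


Divide by x^2 to reach normal form y'' + P_1(x) y' + P_2(x) y = 0 with P_1(x) = -3 - 4/x and P_2(x) = 1/x + 4/x^2.
x = 0 is a singular point because the y'-coefficient -3 - 4/x has a pole at x = 0 and the y-coefficient 1/x + 4/x^2 has a pole at x = 0.
It is a regular singular point because x P_1(x) = p(x) = -3x - 4 and x^2 P_2(x) = q(x) = x + 4 are polynomials, hence analytic at x = 0.
p(0) = -4,  q(0) = 4.
Indicial equation: r(r-1) + p(0) r + q(0) = 0, i.e. r^2 + (p(0) - 1) r + q(0) = 0, i.e. r^2 - 5 r + 4 = 0.
Discriminant: (-5)^2 - 4(4) = 9, so r = (5 ± 3)/2.
Solving: r_1 = 4, r_2 = 1.

indicial: r^2 - 5 r + 4 = 0; roots r_1 = 4, r_2 = 1


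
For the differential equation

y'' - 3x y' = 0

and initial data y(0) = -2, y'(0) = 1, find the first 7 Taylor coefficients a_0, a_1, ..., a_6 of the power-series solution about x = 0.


Ansatz: y(x) = sum_{n>=0} a_n x^n, so y'(x) = sum_{n>=1} n a_n x^(n-1) and y''(x) = sum_{n>=2} n(n-1) a_n x^(n-2).
Substitute into P(x) y'' + Q(x) y' + R(x) y = 0 with P(x) = 1, Q(x) = -3x, R(x) = 0, and match powers of x.
Initial conditions: a_0 = -2, a_1 = 1.
Setting the coefficient of each power of x to zero and solving order by order (substituting the coefficients already found):
  x^0: 2 a_2 = 0  ->  a_2 = 0
  x^1: 6 a_3 - 3 a_1 = 0  ->  6 a_3 = 3 a_1 = 3  ->  a_3 = 1/2
  x^2: 12 a_4 - 6 a_2 = 0  ->  12 a_4 = 6 a_2 = 0  ->  a_4 = 0
  x^3: 20 a_5 - 9 a_3 = 0  ->  20 a_5 = 9 a_3 = 9/2  ->  a_5 = 9/40
  x^4: 30 a_6 - 12 a_4 = 0  ->  30 a_6 = 12 a_4 = 0  ->  a_6 = 0
Truncated series: y(x) = -2 + x + (1/2) x^3 + (9/40) x^5 + O(x^7).

a_0 = -2; a_1 = 1; a_2 = 0; a_3 = 1/2; a_4 = 0; a_5 = 9/40; a_6 = 0


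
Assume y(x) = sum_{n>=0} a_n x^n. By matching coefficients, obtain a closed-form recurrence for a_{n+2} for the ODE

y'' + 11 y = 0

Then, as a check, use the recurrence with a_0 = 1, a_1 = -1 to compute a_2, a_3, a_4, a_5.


Substitute y = sum_n a_n x^n into y'' + (const) y = 0.
y''(x) = sum_{n>=0} (n+2)(n+1) a_{n+2} x^n.
The ODE becomes sum_n [(n+2)(n+1) a_{n+2} + 11 a_n] x^n = 0.
Setting each coefficient to zero gives the recurrence:
  (n+2)(n+1) a_{n+2} + 11 a_n = 0,
  a_{n+2} = -11 / ((n+1)(n+2)) a_n.

Check with a_0 = 1, a_1 = -1 (apply the recurrence for n = 0, 1, 2, 3): a_0 = 1, a_1 = -1, a_2 = -11/2, a_3 = 11/6, a_4 = 121/24, a_5 = -121/120.

a_{n+2} = -11/((n+1)(n+2)) * a_n; check: a_0 = 1, a_1 = -1, a_2 = -11/2, a_3 = 11/6, a_4 = 121/24, a_5 = -121/120


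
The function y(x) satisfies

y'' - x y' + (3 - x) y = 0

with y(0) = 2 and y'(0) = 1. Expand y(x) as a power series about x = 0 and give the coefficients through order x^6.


Ansatz: y(x) = sum_{n>=0} a_n x^n, so y'(x) = sum_{n>=1} n a_n x^(n-1) and y''(x) = sum_{n>=2} n(n-1) a_n x^(n-2).
Substitute into P(x) y'' + Q(x) y' + R(x) y = 0 with P(x) = 1, Q(x) = -x, R(x) = 3 - x, and match powers of x.
Initial conditions: a_0 = 2, a_1 = 1.
Setting the coefficient of each power of x to zero and solving order by order (substituting the coefficients already found):
  x^0: 2 a_2 + 3 a_0 = 0  ->  2 a_2 = -3 a_0 = -6  ->  a_2 = -3
  x^1: 6 a_3 + 2 a_1 - a_0 = 0  ->  6 a_3 = -2 a_1 + a_0 = 0  ->  a_3 = 0
  x^2: 12 a_4 + a_2 - a_1 = 0  ->  12 a_4 = -a_2 + a_1 = 4  ->  a_4 = 1/3
  x^3: 20 a_5 - a_2 = 0  ->  20 a_5 = a_2 = -3  ->  a_5 = -3/20
  x^4: 30 a_6 - a_4 - a_3 = 0  ->  30 a_6 = a_4 + a_3 = 1/3  ->  a_6 = 1/90
Truncated series: y(x) = 2 + x - 3 x^2 + (1/3) x^4 - (3/20) x^5 + (1/90) x^6 + O(x^7).

a_0 = 2; a_1 = 1; a_2 = -3; a_3 = 0; a_4 = 1/3; a_5 = -3/20; a_6 = 1/90


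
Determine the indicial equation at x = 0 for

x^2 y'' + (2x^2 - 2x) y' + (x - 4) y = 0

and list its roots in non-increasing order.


Divide by x^2 to reach normal form y'' + P_1(x) y' + P_2(x) y = 0 with P_1(x) = 2 - 2/x and P_2(x) = 1/x - 4/x^2.
x = 0 is a singular point because the y'-coefficient 2 - 2/x has a pole at x = 0 and the y-coefficient 1/x - 4/x^2 has a pole at x = 0.
It is a regular singular point because x P_1(x) = p(x) = 2x - 2 and x^2 P_2(x) = q(x) = x - 4 are polynomials, hence analytic at x = 0.
p(0) = -2,  q(0) = -4.
Indicial equation: r(r-1) + p(0) r + q(0) = 0, i.e. r^2 + (p(0) - 1) r + q(0) = 0, i.e. r^2 - 3 r - 4 = 0.
Discriminant: (-3)^2 - 4(-4) = 25, so r = (3 ± 5)/2.
Solving: r_1 = 4, r_2 = -1.

indicial: r^2 - 3 r - 4 = 0; roots r_1 = 4, r_2 = -1


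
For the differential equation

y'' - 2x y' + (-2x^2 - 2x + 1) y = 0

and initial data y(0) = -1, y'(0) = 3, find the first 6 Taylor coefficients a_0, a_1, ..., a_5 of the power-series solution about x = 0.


Ansatz: y(x) = sum_{n>=0} a_n x^n, so y'(x) = sum_{n>=1} n a_n x^(n-1) and y''(x) = sum_{n>=2} n(n-1) a_n x^(n-2).
Substitute into P(x) y'' + Q(x) y' + R(x) y = 0 with P(x) = 1, Q(x) = -2x, R(x) = -2x^2 - 2x + 1, and match powers of x.
Initial conditions: a_0 = -1, a_1 = 3.
Setting the coefficient of each power of x to zero and solving order by order (substituting the coefficients already found):
  x^0: 2 a_2 + a_0 = 0  ->  2 a_2 = -a_0 = 1  ->  a_2 = 1/2
  x^1: 6 a_3 - a_1 - 2 a_0 = 0  ->  6 a_3 = a_1 + 2 a_0 = 1  ->  a_3 = 1/6
  x^2: 12 a_4 - 3 a_2 - 2 a_1 - 2 a_0 = 0  ->  12 a_4 = 3 a_2 + 2 a_1 + 2 a_0 = 11/2  ->  a_4 = 11/24
  x^3: 20 a_5 - 5 a_3 - 2 a_2 - 2 a_1 = 0  ->  20 a_5 = 5 a_3 + 2 a_2 + 2 a_1 = 47/6  ->  a_5 = 47/120
Truncated series: y(x) = -1 + 3 x + (1/2) x^2 + (1/6) x^3 + (11/24) x^4 + (47/120) x^5 + O(x^6).

a_0 = -1; a_1 = 3; a_2 = 1/2; a_3 = 1/6; a_4 = 11/24; a_5 = 47/120
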